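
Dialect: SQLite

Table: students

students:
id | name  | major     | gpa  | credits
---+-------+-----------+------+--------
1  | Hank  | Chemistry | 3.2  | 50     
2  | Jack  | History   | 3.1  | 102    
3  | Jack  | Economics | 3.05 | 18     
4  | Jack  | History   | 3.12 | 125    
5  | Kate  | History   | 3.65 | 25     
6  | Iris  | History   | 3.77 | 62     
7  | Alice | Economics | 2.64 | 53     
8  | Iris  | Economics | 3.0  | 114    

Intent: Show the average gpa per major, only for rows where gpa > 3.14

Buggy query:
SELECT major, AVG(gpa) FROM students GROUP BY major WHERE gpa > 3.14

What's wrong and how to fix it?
Bug: WHERE cannot follow GROUP BY

Fix: Place WHERE between FROM and GROUP BY

Corrected query:
SELECT major, AVG(gpa) FROM students WHERE gpa > 3.14 GROUP BY major

Result:
major     | AVG(gpa)
----------+---------
Chemistry | 3.2     
History   | 3.71    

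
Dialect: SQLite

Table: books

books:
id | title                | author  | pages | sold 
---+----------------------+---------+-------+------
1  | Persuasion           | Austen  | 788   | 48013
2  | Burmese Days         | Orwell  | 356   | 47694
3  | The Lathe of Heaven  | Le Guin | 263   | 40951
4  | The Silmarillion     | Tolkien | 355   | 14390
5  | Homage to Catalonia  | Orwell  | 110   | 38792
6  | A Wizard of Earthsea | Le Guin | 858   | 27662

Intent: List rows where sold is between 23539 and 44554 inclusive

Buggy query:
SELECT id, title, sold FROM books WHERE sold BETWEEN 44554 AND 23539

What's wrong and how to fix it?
Bug: BETWEEN expects the lower bound first; with 44554 AND 23539 the range is empty

Fix: Write BETWEEN 23539 AND 44554

Corrected query:
SELECT id, title, sold FROM books WHERE sold BETWEEN 23539 AND 44554

Result:
id | title                | sold 
---+----------------------+------
3  | The Lathe of Heaven  | 40951
5  | Homage to Catalonia  | 38792
6  | A Wizard of Earthsea | 27662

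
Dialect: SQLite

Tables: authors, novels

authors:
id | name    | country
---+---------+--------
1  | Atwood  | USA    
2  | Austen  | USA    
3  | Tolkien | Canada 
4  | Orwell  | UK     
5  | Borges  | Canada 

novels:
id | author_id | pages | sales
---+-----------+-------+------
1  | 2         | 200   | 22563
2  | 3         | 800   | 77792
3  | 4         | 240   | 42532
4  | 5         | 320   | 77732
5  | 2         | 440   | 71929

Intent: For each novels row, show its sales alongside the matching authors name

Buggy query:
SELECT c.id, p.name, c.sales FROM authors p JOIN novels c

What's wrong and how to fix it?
Bug: Missing join condition: each novels row is matched to all authors rows instead of just its own

Fix: Specify the join condition linking the foreign key to the parent id

Corrected query:
SELECT c.id, p.name, c.sales FROM authors p JOIN novels c ON c.author_id = p.id

Result:
id | name    | sales
---+---------+------
1  | Austen  | 22563
2  | Tolkien | 77792
3  | Orwell  | 42532
4  | Borges  | 77732
5  | Austen  | 71929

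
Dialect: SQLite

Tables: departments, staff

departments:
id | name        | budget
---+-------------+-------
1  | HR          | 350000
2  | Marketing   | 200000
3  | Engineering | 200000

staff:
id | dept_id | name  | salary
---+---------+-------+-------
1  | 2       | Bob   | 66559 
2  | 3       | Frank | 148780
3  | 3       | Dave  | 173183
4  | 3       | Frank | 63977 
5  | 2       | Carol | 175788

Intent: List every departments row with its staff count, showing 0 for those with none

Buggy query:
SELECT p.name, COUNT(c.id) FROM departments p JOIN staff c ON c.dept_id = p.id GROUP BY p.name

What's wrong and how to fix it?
Bug: INNER JOIN drops departments rows that have no matching staff rows

Fix: Switch to LEFT JOIN to retain unmatched parent rows

Corrected query:
SELECT p.name, COUNT(c.id) FROM departments p LEFT JOIN staff c ON c.dept_id = p.id GROUP BY p.name

Result:
name        | COUNT(c.id)
------------+------------
Engineering | 3          
HR          | 0          
Marketing   | 2          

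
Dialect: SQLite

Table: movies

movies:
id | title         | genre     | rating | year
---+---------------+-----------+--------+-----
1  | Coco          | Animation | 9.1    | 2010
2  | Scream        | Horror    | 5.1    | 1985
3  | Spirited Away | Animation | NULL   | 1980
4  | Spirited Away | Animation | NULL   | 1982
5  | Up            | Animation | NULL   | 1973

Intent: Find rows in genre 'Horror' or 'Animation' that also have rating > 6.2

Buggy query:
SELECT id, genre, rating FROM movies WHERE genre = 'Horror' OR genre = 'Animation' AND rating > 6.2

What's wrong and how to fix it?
Bug: AND binds tighter than OR, so this parses as genre = 'Horror' OR (genre = 'Animation' AND rating > 6.2)

Fix: Add parentheses around the OR so the AND applies to both alternatives

Corrected query:
SELECT id, genre, rating FROM movies WHERE (genre = 'Horror' OR genre = 'Animation') AND rating > 6.2

Result:
id | genre     | rating
---+-----------+-------
1  | Animation | 9.1   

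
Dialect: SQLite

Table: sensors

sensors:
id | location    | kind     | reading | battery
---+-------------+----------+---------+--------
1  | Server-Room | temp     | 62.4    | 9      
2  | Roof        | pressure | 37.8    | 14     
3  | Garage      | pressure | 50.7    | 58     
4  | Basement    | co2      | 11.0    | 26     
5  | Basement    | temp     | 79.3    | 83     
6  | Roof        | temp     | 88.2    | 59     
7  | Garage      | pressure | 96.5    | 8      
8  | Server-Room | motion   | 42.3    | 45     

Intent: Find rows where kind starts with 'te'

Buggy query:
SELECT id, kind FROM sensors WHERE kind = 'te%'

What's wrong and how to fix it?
Bug: '=' compares the literal string including the % character; pattern matching needs LIKE

Fix: Replace '=' with LIKE so 'te%' is treated as a pattern

Corrected query:
SELECT id, kind FROM sensors WHERE kind LIKE 'te%'

Result:
id | kind
---+-----
1  | temp
5  | temp
6  | temp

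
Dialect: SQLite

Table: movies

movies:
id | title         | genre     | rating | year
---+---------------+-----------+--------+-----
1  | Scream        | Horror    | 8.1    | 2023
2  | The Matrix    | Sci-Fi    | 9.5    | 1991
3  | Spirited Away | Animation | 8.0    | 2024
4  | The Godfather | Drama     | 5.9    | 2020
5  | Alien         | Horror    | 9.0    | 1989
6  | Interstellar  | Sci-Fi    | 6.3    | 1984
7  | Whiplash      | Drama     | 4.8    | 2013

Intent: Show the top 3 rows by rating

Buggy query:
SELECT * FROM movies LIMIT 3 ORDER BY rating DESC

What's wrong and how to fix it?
Bug: LIMIT must come after ORDER BY

Fix: Sort with ORDER BY, then apply LIMIT

Corrected query:
SELECT * FROM movies ORDER BY rating DESC LIMIT 3

Result:
id | title      | genre  | rating | year
---+------------+--------+--------+-----
2  | The Matrix | Sci-Fi | 9.5    | 1991
5  | Alien      | Horror | 9      | 1989
1  | Scream     | Horror | 8.1    | 2023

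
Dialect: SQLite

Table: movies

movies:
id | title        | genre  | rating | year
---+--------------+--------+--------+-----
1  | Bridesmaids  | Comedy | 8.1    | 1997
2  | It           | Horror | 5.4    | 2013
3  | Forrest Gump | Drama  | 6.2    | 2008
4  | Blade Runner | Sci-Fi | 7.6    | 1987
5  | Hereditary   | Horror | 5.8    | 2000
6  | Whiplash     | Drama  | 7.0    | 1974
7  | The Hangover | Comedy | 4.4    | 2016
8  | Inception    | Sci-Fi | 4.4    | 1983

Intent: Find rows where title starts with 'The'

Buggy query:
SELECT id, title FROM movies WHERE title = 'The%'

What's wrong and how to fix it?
Bug: Wildcards only work with LIKE; '=' treats '%' as a literal character

Fix: Replace '=' with LIKE so 'The%' is treated as a pattern

Corrected query:
SELECT id, title FROM movies WHERE title LIKE 'The%'

Result:
id | title       
---+-------------
7  | The Hangover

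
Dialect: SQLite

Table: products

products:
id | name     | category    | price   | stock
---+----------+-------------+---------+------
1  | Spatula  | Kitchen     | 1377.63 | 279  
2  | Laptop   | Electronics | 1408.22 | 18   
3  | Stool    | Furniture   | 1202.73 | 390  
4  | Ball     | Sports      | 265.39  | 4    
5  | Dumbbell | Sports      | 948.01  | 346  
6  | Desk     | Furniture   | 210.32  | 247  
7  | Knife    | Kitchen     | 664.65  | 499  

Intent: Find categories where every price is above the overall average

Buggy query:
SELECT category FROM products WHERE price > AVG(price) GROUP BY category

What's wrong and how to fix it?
Bug: WHERE evaluates per row before aggregation, so AVG() is unavailable

Fix: Use a subquery for AVG and a HAVING MIN(...) filter so the condition holds for every row in the group

Corrected query:
SELECT category FROM products GROUP BY category HAVING MIN(price) > (SELECT AVG(price) FROM products)

Result:
category   
-----------
Electronics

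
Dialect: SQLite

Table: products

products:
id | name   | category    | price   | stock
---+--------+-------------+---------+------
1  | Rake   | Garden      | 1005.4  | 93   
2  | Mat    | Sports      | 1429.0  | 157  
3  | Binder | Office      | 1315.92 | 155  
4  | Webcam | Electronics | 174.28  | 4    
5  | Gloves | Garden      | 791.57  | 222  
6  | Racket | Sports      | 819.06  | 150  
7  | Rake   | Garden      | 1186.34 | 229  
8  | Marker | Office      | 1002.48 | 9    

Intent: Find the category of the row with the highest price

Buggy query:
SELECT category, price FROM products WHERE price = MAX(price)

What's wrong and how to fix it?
Bug: MAX(price) is an aggregate and cannot be used directly in WHERE

Fix: Wrap MAX in a scalar subquery so WHERE compares against a single value

Corrected query:
SELECT category, price FROM products WHERE price = (SELECT MAX(price) FROM products)

Result:
category | price
---------+------
Sports   | 1429 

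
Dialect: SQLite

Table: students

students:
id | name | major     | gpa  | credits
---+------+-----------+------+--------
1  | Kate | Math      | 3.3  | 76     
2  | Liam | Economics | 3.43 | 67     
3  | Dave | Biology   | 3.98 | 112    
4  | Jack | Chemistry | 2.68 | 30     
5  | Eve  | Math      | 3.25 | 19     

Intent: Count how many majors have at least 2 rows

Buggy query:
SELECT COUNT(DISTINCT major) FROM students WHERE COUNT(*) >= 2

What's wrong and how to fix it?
Bug: COUNT(*) cannot appear in WHERE; the per-group count doesn't exist yet

Fix: Group first with HAVING COUNT(*) >= 2, then COUNT the resulting groups

Corrected query:
SELECT COUNT(*) FROM (SELECT major FROM students GROUP BY major HAVING COUNT(*) >= 2)

Result:
COUNT(*)
--------
1       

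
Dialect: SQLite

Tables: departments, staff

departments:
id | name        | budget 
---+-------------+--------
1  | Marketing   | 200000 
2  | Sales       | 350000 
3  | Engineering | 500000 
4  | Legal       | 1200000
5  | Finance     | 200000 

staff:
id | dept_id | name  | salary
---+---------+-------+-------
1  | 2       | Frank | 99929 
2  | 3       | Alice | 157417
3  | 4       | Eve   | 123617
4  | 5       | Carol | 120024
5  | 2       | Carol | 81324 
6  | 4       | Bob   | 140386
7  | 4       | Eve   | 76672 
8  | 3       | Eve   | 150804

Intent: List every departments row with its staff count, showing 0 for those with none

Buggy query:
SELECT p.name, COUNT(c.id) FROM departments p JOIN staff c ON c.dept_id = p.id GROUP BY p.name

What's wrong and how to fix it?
Bug: An inner join excludes parents with zero children

Fix: Switch to LEFT JOIN to retain unmatched parent rows

Corrected query:
SELECT p.name, COUNT(c.id) FROM departments p LEFT JOIN staff c ON c.dept_id = p.id GROUP BY p.name

Result:
name        | COUNT(c.id)
------------+------------
Engineering | 2          
Finance     | 1          
Legal       | 3          
Marketing   | 0          
Sales       | 2          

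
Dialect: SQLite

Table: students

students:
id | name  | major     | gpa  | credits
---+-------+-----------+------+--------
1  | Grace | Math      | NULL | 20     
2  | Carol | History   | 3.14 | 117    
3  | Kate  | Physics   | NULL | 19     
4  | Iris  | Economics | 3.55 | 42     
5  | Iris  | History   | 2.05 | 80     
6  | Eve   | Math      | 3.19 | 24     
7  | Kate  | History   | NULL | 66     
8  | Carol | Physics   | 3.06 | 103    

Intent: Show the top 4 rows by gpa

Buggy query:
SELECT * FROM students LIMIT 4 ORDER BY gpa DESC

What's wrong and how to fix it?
Bug: LIMIT must come after ORDER BY

Fix: Swap the clauses: ORDER BY first, then LIMIT

Corrected query:
SELECT * FROM students ORDER BY gpa DESC LIMIT 4

Result:
id | name  | major     | gpa  | credits
---+-------+-----------+------+--------
4  | Iris  | Economics | 3.55 | 42     
6  | Eve   | Math      | 3.19 | 24     
2  | Carol | History   | 3.14 | 117    
8  | Carol | Physics   | 3.06 | 103    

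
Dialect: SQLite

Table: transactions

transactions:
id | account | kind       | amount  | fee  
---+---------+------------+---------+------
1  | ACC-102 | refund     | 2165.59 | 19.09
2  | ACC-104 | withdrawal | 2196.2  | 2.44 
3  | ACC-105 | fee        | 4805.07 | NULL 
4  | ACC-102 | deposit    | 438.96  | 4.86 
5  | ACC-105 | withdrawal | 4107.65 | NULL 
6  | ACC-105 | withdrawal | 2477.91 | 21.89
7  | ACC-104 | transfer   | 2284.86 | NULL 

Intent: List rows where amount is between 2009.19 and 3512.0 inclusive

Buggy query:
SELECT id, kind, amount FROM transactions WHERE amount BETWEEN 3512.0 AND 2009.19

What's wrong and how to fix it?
Bug: BETWEEN expects the lower bound first; with 3512.0 AND 2009.19 the range is empty

Fix: Swap the bounds so the smaller value comes first

Corrected query:
SELECT id, kind, amount FROM transactions WHERE amount BETWEEN 2009.19 AND 3512.0

Result:
id | kind       | amount 
---+------------+--------
1  | refund     | 2165.59
2  | withdrawal | 2196.2 
6  | withdrawal | 2477.91
7  | transfer   | 2284.86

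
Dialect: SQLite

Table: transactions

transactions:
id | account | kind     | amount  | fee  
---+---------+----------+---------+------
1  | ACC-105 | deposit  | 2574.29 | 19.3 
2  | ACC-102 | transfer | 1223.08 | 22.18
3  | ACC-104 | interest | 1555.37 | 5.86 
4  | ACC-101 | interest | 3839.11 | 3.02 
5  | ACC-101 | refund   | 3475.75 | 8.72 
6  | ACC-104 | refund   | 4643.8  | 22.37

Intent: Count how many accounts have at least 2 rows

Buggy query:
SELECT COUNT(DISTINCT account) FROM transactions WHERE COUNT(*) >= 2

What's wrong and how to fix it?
Bug: COUNT(*) cannot appear in WHERE; the per-group count doesn't exist yet

Fix: Use a subquery that GROUPs and filters with HAVING, then count its rows

Corrected query:
SELECT COUNT(*) FROM (SELECT account FROM transactions GROUP BY account HAVING COUNT(*) >= 2)

Result:
COUNT(*)
--------
2       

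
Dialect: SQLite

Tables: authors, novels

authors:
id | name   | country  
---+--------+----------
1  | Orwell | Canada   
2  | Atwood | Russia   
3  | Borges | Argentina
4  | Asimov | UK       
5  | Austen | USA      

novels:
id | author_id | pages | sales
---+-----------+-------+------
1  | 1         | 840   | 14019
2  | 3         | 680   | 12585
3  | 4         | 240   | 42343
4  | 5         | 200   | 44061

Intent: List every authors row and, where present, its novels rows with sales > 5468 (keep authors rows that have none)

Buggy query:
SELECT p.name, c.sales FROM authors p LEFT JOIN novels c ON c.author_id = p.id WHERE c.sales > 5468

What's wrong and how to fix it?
Bug: A WHERE condition on the right-hand table after LEFT JOIN drops unmatched parents

Fix: Put 'c.sales > 5468' in the JOIN's ON clause instead of WHERE

Corrected query:
SELECT p.name, c.sales FROM authors p LEFT JOIN novels c ON c.author_id = p.id AND c.sales > 5468

Result:
name   | sales
-------+------
Orwell | 14019
Atwood | NULL 
Borges | 12585
Asimov | 42343
Austen | 44061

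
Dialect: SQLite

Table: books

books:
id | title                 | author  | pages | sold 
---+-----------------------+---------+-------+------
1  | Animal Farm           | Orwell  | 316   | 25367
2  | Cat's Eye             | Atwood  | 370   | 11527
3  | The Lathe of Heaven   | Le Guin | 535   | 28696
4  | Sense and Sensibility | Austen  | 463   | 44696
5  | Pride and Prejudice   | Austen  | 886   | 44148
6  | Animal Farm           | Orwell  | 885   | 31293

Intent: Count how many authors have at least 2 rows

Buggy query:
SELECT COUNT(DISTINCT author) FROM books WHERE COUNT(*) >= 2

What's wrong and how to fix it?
Bug: WHERE filters individual rows, not groups, so a group-level COUNT is invalid there

Fix: Group first with HAVING COUNT(*) >= 2, then COUNT the resulting groups

Corrected query:
SELECT COUNT(*) FROM (SELECT author FROM books GROUP BY author HAVING COUNT(*) >= 2)

Result:
COUNT(*)
--------
2       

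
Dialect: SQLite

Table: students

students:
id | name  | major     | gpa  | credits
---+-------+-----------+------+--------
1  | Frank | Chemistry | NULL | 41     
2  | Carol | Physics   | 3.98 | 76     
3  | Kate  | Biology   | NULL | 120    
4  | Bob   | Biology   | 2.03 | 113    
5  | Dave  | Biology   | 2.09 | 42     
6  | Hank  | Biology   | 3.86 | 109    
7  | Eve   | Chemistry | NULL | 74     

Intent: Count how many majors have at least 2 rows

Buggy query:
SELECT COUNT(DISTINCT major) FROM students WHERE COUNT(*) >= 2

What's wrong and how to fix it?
Bug: COUNT(*) cannot appear in WHERE; the per-group count doesn't exist yet

Fix: Group first with HAVING COUNT(*) >= 2, then COUNT the resulting groups

Corrected query:
SELECT COUNT(*) FROM (SELECT major FROM students GROUP BY major HAVING COUNT(*) >= 2)

Result:
COUNT(*)
--------
2       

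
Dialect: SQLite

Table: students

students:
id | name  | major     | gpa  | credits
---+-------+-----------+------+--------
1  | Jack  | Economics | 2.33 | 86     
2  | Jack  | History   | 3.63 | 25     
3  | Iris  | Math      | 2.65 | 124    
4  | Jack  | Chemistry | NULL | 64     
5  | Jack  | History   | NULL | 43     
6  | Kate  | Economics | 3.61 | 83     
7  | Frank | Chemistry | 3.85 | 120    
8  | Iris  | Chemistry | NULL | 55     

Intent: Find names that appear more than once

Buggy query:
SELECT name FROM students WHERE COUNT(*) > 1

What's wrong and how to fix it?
Bug: COUNT(*) is an aggregate and cannot be used in WHERE

Fix: GROUP BY name, then filter groups with HAVING COUNT(*) > 1

Corrected query:
SELECT name FROM students GROUP BY name HAVING COUNT(*) > 1

Result:
name
----
Iris
Jack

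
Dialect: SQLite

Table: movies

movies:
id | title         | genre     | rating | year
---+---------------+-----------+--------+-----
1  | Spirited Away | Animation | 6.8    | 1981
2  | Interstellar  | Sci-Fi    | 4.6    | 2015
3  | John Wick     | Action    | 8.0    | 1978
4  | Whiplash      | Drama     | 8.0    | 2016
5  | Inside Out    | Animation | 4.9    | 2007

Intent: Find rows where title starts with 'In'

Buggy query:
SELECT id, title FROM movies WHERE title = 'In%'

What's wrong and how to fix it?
Bug: '=' compares the literal string including the % character; pattern matching needs LIKE

Fix: Use LIKE for wildcard pattern matching

Corrected query:
SELECT id, title FROM movies WHERE title LIKE 'In%'

Result:
id | title       
---+-------------
2  | Interstellar
5  | Inside Out  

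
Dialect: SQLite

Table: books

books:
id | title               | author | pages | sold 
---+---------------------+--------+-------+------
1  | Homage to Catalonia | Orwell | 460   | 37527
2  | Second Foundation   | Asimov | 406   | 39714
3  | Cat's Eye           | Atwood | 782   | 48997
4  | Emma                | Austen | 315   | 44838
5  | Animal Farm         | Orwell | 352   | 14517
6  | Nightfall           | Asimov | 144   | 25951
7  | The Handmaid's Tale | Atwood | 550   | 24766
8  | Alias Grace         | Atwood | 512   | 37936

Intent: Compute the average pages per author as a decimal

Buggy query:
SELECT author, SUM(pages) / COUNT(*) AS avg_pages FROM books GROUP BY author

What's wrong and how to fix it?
Bug: Both operands are integers, so '/' performs integer division and truncates

Fix: Multiply by 1.0 (or CAST to REAL) to force floating-point division

Corrected query:
SELECT author, SUM(pages) * 1.0 / COUNT(*) AS avg_pages FROM books GROUP BY author

Result:
author | avg_pages 
-------+-----------
Asimov | 275       
Atwood | 614.666667
Austen | 315       
Orwell | 406       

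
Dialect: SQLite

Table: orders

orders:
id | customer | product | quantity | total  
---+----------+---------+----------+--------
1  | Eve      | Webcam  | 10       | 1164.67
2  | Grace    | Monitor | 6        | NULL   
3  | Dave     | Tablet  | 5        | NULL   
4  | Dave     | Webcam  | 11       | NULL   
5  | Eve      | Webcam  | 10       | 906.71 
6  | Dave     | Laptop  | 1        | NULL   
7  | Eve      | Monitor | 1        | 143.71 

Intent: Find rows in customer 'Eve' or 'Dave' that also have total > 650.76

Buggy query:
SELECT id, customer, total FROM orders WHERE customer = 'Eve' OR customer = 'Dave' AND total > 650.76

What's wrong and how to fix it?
Bug: Without parentheses, AND is evaluated before OR, so the total filter only applies to the 'Dave' branch

Fix: Group the OR with parentheses (or use IN), then AND the threshold

Corrected query:
SELECT id, customer, total FROM orders WHERE (customer = 'Eve' OR customer = 'Dave') AND total > 650.76

Result:
id | customer | total  
---+----------+--------
1  | Eve      | 1164.67
5  | Eve      | 906.71 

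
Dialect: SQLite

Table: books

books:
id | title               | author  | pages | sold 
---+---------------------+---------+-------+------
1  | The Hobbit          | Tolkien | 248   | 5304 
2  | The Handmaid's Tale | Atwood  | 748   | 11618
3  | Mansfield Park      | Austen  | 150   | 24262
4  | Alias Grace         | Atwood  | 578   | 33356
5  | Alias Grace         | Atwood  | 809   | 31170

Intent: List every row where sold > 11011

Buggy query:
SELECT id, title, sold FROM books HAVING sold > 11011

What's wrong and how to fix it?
Bug: HAVING filters the output of aggregation, but this query has no GROUP BY and no aggregate functions, so SQLite rejects it (HAVING clause on a non-aggregate query); the condition here is per row

Fix: Replace HAVING with WHERE since the condition applies to individual rows

Corrected query:
SELECT id, title, sold FROM books WHERE sold > 11011

Result:
id | title               | sold 
---+---------------------+------
2  | The Handmaid's Tale | 11618
3  | Mansfield Park      | 24262
4  | Alias Grace         | 33356
5  | Alias Grace         | 31170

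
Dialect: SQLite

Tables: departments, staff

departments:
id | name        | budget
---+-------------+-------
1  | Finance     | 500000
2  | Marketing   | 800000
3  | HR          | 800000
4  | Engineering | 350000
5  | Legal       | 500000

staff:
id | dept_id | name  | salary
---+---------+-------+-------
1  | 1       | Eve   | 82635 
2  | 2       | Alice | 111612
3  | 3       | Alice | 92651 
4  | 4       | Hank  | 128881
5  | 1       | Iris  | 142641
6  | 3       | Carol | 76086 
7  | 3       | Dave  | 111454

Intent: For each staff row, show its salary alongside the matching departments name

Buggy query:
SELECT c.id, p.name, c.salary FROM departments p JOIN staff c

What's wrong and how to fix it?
Bug: Missing join condition: each staff row is matched to all departments rows instead of just its own

Fix: Add ON c.dept_id = p.id to the JOIN

Corrected query:
SELECT c.id, p.name, c.salary FROM departments p JOIN staff c ON c.dept_id = p.id

Result:
id | name        | salary
---+-------------+-------
1  | Finance     | 82635 
2  | Marketing   | 111612
3  | HR          | 92651 
4  | Engineering | 128881
5  | Finance     | 142641
6  | HR          | 76086 
7  | HR          | 111454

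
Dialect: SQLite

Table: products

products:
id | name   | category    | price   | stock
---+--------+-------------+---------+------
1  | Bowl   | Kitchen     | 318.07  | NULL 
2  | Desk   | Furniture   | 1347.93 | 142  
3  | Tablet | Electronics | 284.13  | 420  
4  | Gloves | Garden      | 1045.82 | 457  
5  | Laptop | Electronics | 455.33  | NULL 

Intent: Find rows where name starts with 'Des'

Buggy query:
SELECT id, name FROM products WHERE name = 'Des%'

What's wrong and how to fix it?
Bug: Wildcards only work with LIKE; '=' treats '%' as a literal character

Fix: Use LIKE for wildcard pattern matching

Corrected query:
SELECT id, name FROM products WHERE name LIKE 'Des%'

Result:
id | name
---+-----
2  | Desk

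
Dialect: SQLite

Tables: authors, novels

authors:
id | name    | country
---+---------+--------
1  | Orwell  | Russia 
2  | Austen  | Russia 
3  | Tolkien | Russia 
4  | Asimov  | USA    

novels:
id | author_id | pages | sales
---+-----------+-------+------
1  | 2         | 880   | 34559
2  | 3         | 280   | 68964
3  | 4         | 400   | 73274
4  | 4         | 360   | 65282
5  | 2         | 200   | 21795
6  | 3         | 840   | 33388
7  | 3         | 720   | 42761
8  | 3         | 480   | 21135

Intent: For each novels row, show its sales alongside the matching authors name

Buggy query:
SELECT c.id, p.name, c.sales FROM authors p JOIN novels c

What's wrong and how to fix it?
Bug: Missing join condition: each novels row is matched to all authors rows instead of just its own

Fix: Add ON c.author_id = p.id to the JOIN

Corrected query:
SELECT c.id, p.name, c.sales FROM authors p JOIN novels c ON c.author_id = p.id

Result:
id | name    | sales
---+---------+------
1  | Austen  | 34559
2  | Tolkien | 68964
3  | Asimov  | 73274
4  | Asimov  | 65282
5  | Austen  | 21795
6  | Tolkien | 33388
7  | Tolkien | 42761
8  | Tolkien | 21135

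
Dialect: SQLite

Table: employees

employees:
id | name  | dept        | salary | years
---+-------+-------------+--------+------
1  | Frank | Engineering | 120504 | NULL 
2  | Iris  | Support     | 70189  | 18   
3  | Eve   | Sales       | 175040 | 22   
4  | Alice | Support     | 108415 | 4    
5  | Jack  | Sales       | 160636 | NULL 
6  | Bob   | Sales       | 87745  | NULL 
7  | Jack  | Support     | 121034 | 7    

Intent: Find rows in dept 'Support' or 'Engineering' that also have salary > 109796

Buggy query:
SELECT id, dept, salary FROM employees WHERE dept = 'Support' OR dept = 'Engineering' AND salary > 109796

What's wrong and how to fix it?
Bug: AND binds tighter than OR, so this parses as dept = 'Support' OR (dept = 'Engineering' AND salary > 109796)

Fix: Group the OR with parentheses (or use IN), then AND the threshold

Corrected query:
SELECT id, dept, salary FROM employees WHERE (dept = 'Support' OR dept = 'Engineering') AND salary > 109796

Result:
id | dept        | salary
---+-------------+-------
1  | Engineering | 120504
7  | Support     | 121034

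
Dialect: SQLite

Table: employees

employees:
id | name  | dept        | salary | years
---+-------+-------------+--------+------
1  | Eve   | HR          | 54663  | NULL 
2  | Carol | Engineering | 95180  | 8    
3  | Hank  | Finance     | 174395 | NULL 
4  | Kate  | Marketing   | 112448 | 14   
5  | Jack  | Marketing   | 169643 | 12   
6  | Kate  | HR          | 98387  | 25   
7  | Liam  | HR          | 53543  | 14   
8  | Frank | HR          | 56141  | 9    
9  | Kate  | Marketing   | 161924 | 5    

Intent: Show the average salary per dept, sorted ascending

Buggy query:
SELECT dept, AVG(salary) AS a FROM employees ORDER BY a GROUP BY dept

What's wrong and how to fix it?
Bug: GROUP BY must precede ORDER BY

Fix: Reorder: SELECT … FROM … GROUP BY … ORDER BY …

Corrected query:
SELECT dept, AVG(salary) AS a FROM employees GROUP BY dept ORDER BY a

Result:
dept        | a      
------------+--------
HR          | 65683.5
Engineering | 95180  
Marketing   | 148005 
Finance     | 174395 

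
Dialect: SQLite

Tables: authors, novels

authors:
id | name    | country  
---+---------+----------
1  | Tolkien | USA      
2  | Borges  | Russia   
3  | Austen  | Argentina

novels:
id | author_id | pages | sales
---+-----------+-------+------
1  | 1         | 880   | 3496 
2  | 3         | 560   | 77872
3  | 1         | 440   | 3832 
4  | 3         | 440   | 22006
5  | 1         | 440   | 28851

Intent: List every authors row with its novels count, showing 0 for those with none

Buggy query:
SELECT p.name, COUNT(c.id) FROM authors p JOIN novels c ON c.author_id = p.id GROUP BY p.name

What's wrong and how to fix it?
Bug: INNER JOIN drops authors rows that have no matching novels rows

Fix: Switch to LEFT JOIN to retain unmatched parent rows

Corrected query:
SELECT p.name, COUNT(c.id) FROM authors p LEFT JOIN novels c ON c.author_id = p.id GROUP BY p.name

Result:
name    | COUNT(c.id)
--------+------------
Austen  | 2          
Borges  | 0          
Tolkien | 3          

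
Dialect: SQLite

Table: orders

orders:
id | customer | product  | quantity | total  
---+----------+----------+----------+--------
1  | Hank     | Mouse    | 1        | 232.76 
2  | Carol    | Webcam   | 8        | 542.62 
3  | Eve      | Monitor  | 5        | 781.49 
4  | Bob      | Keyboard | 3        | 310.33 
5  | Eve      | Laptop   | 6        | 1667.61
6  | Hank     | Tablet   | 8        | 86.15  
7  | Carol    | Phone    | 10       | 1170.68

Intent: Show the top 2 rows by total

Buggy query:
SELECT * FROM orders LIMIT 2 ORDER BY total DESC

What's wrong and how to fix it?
Bug: ORDER BY cannot follow LIMIT; LIMIT is the final clause

Fix: Sort with ORDER BY, then apply LIMIT

Corrected query:
SELECT * FROM orders ORDER BY total DESC LIMIT 2

Result:
id | customer | product | quantity | total  
---+----------+---------+----------+--------
5  | Eve      | Laptop  | 6        | 1667.61
7  | Carol    | Phone   | 10       | 1170.68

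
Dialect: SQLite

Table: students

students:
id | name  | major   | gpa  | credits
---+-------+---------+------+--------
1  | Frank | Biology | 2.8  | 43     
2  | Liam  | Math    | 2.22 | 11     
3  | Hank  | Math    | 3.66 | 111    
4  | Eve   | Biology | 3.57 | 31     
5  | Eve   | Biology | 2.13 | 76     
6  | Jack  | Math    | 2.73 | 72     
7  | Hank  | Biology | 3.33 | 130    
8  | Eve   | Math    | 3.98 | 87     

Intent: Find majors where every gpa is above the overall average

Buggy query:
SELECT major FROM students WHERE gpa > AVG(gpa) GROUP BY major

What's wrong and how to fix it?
Bug: AVG() is an aggregate; it can't sit directly in WHERE

Fix: Compute the overall average in a scalar subquery and compare each group's MIN against it in HAVING

Corrected query:
SELECT major FROM students GROUP BY major HAVING MIN(gpa) > (SELECT AVG(gpa) FROM students)

Result:
(no rows)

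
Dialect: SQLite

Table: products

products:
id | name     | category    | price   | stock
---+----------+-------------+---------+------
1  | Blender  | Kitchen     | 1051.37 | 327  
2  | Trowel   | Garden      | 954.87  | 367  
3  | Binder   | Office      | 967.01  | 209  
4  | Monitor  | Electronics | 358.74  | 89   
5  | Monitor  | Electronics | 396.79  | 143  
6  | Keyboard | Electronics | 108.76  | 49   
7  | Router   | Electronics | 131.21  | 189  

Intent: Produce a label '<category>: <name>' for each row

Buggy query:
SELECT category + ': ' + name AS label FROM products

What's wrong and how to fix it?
Bug: '+' is numeric addition; on text columns SQLite converts them to 0 instead of concatenating

Fix: Replace + with || to concatenate text

Corrected query:
SELECT category || ': ' || name AS label FROM products

Result:
label                
---------------------
Kitchen: Blender     
Garden: Trowel       
Office: Binder       
Electronics: Monitor 
Electronics: Monitor 
Electronics: Keyboard
Electronics: Router  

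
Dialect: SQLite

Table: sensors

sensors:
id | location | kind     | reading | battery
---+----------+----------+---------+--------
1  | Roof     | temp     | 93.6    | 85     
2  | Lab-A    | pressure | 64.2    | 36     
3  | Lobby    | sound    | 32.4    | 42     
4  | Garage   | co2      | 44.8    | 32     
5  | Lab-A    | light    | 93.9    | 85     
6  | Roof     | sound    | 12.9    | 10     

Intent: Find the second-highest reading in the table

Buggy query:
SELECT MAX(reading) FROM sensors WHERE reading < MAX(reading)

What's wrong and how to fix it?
Bug: MAX(reading) on the right of the comparison is an aggregate-in-WHERE error

Fix: Compute the overall MAX in a subquery, then take MAX of rows below it

Corrected query:
SELECT MAX(reading) FROM sensors WHERE reading < (SELECT MAX(reading) FROM sensors)

Result:
MAX(reading)
------------
93.6        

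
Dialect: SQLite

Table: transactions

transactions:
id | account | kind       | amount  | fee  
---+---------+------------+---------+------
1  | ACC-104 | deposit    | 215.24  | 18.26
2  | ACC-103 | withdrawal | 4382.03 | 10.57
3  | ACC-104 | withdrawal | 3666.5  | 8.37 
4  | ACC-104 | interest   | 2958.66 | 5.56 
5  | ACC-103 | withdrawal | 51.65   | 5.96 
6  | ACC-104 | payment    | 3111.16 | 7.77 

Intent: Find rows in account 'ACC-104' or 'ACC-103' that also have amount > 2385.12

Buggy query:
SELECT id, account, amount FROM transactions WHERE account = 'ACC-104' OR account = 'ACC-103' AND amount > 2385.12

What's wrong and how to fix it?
Bug: AND binds tighter than OR, so this parses as account = 'ACC-104' OR (account = 'ACC-103' AND amount > 2385.12)

Fix: Add parentheses around the OR so the AND applies to both alternatives

Corrected query:
SELECT id, account, amount FROM transactions WHERE (account = 'ACC-104' OR account = 'ACC-103') AND amount > 2385.12

Result:
id | account | amount 
---+---------+--------
2  | ACC-103 | 4382.03
3  | ACC-104 | 3666.5 
4  | ACC-104 | 2958.66
6  | ACC-104 | 3111.16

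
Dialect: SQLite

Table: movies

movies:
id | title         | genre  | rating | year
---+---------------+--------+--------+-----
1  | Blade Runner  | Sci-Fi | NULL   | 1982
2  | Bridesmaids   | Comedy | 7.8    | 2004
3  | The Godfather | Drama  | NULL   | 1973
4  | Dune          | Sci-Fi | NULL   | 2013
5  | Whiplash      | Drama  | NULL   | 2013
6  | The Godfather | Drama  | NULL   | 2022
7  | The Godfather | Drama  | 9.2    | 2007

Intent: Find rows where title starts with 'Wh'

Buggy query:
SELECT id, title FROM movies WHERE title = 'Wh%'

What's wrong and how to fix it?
Bug: '=' compares the literal string including the % character; pattern matching needs LIKE

Fix: Replace '=' with LIKE so 'Wh%' is treated as a pattern

Corrected query:
SELECT id, title FROM movies WHERE title LIKE 'Wh%'

Result:
id | title   
---+---------
5  | Whiplash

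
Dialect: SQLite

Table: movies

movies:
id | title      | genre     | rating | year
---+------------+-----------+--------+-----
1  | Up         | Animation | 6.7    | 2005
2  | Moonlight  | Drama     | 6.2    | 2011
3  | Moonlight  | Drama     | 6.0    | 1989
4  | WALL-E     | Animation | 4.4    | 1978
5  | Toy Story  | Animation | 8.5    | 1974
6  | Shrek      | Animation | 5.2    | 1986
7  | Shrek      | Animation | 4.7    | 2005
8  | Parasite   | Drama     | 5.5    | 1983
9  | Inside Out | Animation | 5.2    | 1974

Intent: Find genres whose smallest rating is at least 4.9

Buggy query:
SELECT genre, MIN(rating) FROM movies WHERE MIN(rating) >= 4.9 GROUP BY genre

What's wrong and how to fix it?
Bug: MIN() in WHERE is a misuse of aggregate

Fix: Use HAVING for the per-group MIN condition

Corrected query:
SELECT genre, MIN(rating) FROM movies GROUP BY genre HAVING MIN(rating) >= 4.9

Result:
genre | MIN(rating)
------+------------
Drama | 5.5        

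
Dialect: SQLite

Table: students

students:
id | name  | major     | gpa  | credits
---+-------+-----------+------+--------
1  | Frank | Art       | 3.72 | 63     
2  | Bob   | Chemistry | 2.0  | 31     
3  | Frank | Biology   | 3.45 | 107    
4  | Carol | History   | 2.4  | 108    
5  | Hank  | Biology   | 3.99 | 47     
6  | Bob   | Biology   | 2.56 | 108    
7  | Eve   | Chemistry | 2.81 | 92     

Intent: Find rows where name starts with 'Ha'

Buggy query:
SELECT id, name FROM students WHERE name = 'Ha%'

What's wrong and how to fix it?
Bug: '=' compares the literal string including the % character; pattern matching needs LIKE

Fix: Replace '=' with LIKE so 'Ha%' is treated as a pattern

Corrected query:
SELECT id, name FROM students WHERE name LIKE 'Ha%'

Result:
id | name
---+-----
5  | Hank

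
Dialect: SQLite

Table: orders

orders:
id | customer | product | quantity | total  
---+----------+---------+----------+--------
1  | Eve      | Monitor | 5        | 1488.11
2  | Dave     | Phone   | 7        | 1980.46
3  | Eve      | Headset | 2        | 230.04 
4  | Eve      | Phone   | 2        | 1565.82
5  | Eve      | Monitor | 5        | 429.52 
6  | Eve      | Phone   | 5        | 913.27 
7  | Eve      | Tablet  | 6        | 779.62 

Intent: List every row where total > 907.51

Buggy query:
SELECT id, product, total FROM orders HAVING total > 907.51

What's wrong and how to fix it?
Bug: HAVING filters the output of aggregation, but this query has no GROUP BY and no aggregate functions, so SQLite rejects it (HAVING clause on a non-aggregate query); the condition here is per row

Fix: Use WHERE for row-level filtering

Corrected query:
SELECT id, product, total FROM orders WHERE total > 907.51

Result:
id | product | total  
---+---------+--------
1  | Monitor | 1488.11
2  | Phone   | 1980.46
4  | Phone   | 1565.82
6  | Phone   | 913.27 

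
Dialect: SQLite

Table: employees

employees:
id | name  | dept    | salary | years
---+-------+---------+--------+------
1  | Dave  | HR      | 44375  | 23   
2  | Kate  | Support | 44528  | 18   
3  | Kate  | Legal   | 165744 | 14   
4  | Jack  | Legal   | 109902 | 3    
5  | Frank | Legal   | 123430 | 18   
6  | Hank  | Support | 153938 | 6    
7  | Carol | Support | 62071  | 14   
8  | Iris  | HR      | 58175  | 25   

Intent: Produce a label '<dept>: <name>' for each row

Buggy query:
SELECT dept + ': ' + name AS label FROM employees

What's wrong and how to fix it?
Bug: SQLite uses || for string concatenation; + coerces text to numbers (yielding 0)

Fix: Replace + with || to concatenate text

Corrected query:
SELECT dept || ': ' || name AS label FROM employees

Result:
label         
--------------
HR: Dave      
Support: Kate 
Legal: Kate   
Legal: Jack   
Legal: Frank  
Support: Hank 
Support: Carol
HR: Iris      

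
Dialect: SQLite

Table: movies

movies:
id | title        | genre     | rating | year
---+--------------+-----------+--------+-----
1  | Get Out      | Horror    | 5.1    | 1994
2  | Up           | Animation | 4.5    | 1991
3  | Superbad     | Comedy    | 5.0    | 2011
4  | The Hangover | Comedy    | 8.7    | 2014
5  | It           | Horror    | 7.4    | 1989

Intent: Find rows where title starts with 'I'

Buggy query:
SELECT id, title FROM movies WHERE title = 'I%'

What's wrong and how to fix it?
Bug: Wildcards only work with LIKE; '=' treats '%' as a literal character

Fix: Use LIKE for wildcard pattern matching

Corrected query:
SELECT id, title FROM movies WHERE title LIKE 'I%'

Result:
id | title
---+------
5  | It   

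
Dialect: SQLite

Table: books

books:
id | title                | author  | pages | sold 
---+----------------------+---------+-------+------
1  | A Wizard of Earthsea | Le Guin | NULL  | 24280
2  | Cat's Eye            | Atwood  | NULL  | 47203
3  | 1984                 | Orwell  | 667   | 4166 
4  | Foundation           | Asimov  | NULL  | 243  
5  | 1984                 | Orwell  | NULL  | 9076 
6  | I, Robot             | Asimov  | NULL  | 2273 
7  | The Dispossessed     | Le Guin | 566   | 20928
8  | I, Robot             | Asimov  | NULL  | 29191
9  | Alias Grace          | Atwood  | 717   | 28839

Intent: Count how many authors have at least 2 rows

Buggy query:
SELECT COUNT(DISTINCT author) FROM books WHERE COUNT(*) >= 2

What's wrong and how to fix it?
Bug: WHERE filters individual rows, not groups, so a group-level COUNT is invalid there

Fix: Group first with HAVING COUNT(*) >= 2, then COUNT the resulting groups

Corrected query:
SELECT COUNT(*) FROM (SELECT author FROM books GROUP BY author HAVING COUNT(*) >= 2)

Result:
COUNT(*)
--------
4       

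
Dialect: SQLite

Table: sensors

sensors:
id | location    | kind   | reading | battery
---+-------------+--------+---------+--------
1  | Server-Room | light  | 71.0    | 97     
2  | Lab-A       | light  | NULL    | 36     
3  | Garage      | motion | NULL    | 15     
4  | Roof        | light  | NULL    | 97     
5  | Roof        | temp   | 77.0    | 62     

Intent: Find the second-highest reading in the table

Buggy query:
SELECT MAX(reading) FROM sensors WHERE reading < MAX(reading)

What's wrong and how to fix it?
Bug: MAX(reading) on the right of the comparison is an aggregate-in-WHERE error

Fix: Compute the overall MAX in a subquery, then take MAX of rows below it

Corrected query:
SELECT MAX(reading) FROM sensors WHERE reading < (SELECT MAX(reading) FROM sensors)

Result:
MAX(reading)
------------
71          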